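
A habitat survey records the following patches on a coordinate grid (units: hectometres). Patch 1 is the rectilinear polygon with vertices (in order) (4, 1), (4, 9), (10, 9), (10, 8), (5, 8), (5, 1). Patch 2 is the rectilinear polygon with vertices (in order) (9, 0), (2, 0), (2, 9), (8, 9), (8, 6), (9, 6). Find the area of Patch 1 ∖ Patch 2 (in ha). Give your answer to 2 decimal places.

|Patch 1| = 13, |Patch 1∩Patch 2| = 11.
|Patch 1 ∖ Patch 2| = |Patch 1| − |Patch 1∩Patch 2| = 13 − 11 = 2.00.

2.00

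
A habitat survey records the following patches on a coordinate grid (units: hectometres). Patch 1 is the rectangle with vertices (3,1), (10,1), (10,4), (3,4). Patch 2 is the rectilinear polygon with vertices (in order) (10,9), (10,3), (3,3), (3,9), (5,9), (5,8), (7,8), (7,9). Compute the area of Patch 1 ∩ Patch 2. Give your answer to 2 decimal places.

7.00

The intersection is the polygon with vertices (10,3), (3,3), (3,4), (10,4).
By the shoelace formula its area is 7.00.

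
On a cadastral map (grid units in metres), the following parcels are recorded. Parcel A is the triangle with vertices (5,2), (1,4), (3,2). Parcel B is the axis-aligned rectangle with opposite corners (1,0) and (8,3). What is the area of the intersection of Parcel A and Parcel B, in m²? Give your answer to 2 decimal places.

The intersection is the polygon with vertices (5,2), (3,2), (2,3), (3,3).
By the shoelace formula its area is 1.50.

1.50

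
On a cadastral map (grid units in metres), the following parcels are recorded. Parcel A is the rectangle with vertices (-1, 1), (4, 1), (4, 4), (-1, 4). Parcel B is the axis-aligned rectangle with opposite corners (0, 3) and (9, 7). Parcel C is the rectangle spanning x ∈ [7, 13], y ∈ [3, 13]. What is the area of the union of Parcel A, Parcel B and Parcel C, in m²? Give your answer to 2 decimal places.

99.00

By inclusion–exclusion:
Individual areas: |Parcel A| = 15, |Parcel B| = 36, |Parcel C| = 60.
|Parcel A∩Parcel B|: x∈[0,4], y∈[3,4] → 4·1 = 4.
|Parcel A∩Parcel C| = 0 (no overlap).
|Parcel B∩Parcel C|: x∈[7,9], y∈[3,7] → 2·4 = 8.
|Parcel A∩Parcel B∩Parcel C| = 0.
|Parcel A ∪ Parcel B ∪ Parcel C| = 111 − 12 + 0 = 99.00.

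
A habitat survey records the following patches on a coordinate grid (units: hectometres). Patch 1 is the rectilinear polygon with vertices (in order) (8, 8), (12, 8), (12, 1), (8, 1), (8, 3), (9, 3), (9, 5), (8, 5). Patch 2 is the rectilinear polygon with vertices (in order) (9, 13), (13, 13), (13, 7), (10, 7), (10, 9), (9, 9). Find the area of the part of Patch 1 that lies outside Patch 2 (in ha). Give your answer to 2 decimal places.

24.00

|Patch 1| = 26, |Patch 1∩Patch 2| = 2.
|Patch 1 ∖ Patch 2| = |Patch 1| − |Patch 1∩Patch 2| = 26 − 2 = 24.00.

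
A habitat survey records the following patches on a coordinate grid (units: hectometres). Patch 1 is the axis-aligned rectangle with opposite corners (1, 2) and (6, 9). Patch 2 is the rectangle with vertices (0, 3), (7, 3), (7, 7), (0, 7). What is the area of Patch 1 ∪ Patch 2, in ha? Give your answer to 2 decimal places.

43.00

By inclusion–exclusion:
Individual areas: |Patch 1| = 35, |Patch 2| = 28.
|Patch 1∩Patch 2|: x∈[1,6], y∈[3,7] → 5·4 = 20.
|Patch 1 ∪ Patch 2| = 63 − 20 = 43.00.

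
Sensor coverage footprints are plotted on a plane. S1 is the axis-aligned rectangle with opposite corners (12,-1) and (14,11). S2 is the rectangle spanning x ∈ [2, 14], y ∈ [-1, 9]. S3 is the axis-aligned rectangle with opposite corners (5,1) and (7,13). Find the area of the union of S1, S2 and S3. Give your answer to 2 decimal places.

132.00

By inclusion–exclusion:
Individual areas: |S1| = 24, |S2| = 120, |S3| = 24.
|S1∩S2|: x∈[12,14], y∈[-1,9] → 2·10 = 20.
|S1∩S3| = 0 (no overlap).
|S2∩S3|: x∈[5,7], y∈[1,9] → 2·8 = 16.
|S1∩S2∩S3| = 0.
|S1 ∪ S2 ∪ S3| = 168 − 36 + 0 = 132.00.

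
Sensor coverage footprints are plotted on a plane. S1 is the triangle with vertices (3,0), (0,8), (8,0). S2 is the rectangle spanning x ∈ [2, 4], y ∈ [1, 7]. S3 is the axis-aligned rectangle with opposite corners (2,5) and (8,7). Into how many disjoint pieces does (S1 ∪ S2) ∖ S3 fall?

(S1 ∪ S2) ∖ S3 is a single connected region.

1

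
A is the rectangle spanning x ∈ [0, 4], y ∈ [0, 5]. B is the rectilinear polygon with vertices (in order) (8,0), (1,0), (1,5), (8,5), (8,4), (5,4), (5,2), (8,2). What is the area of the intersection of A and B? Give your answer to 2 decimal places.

15.00

The intersection is the polygon with vertices (4,0), (1,0), (1,5), (4,5).
By the shoelace formula its area is 15.00.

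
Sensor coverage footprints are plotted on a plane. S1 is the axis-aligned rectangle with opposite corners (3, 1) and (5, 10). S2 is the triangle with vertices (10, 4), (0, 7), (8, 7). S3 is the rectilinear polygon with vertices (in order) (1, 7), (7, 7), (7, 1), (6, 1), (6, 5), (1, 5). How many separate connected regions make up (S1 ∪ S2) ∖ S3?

4

(S1 ∪ S2) ∖ S3 splits into 4 disjoint pieces (area 8, area 0.15, area 6, area 4.65).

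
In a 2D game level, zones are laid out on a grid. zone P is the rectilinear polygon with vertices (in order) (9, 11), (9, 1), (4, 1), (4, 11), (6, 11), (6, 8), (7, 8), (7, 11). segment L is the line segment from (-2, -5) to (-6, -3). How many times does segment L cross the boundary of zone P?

The segment lies entirely outside zone P and never meets its boundary.

0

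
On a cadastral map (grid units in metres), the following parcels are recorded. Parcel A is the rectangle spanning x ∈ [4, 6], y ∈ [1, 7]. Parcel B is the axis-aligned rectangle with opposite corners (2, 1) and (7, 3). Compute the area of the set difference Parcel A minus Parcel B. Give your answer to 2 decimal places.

|Parcel A∩Parcel B|: x∈[4,6], y∈[1,3] → 2·2 = 4.
|Parcel A| = 12.
|Parcel A ∖ Parcel B| = |Parcel A| − |Parcel A∩Parcel B| = 12 − 4 = 8.00.

8.00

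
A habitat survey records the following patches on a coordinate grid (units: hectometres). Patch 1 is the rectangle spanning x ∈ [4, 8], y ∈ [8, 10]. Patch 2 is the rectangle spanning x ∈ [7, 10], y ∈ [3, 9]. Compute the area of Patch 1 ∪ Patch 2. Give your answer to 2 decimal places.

25.00

By inclusion–exclusion:
Individual areas: |Patch 1| = 8, |Patch 2| = 18.
|Patch 1∩Patch 2|: x∈[7,8], y∈[8,9] → 1·1 = 1.
|Patch 1 ∪ Patch 2| = 26 − 1 = 25.00.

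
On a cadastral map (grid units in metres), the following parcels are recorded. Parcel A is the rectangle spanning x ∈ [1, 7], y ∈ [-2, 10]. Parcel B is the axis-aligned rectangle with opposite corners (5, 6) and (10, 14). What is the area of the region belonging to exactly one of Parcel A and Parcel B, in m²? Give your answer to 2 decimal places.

|Parcel A∩Parcel B|: x∈[5,7], y∈[6,10] → 2·4 = 8.
|Parcel A △ Parcel B| = |Parcel A| + |Parcel B| − 2·|Parcel A∩Parcel B| = 72 + 40 − 16 = 96.00.

96.00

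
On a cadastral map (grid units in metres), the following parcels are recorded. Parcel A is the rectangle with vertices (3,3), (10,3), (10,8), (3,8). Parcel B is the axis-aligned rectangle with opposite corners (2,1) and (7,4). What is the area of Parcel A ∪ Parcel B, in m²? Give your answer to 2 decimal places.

46.00

By inclusion–exclusion:
Individual areas: |Parcel A| = 35, |Parcel B| = 15.
|Parcel A∩Parcel B|: x∈[3,7], y∈[3,4] → 4·1 = 4.
|Parcel A ∪ Parcel B| = 50 − 4 = 46.00.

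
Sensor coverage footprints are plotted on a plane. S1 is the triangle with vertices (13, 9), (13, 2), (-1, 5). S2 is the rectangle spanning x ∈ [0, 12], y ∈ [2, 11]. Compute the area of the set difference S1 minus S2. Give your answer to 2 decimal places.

|S1| = 49, |S1∩S2| = 42.
|S1 ∖ S2| = |S1| − |S1∩S2| = 49 − 42 = 7.00.

7.00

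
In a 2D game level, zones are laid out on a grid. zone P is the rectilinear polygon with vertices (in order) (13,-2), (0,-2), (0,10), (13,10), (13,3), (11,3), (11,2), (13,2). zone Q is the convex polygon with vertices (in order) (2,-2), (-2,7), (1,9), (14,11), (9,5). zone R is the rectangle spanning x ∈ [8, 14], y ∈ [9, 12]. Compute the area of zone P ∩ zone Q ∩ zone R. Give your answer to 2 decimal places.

The intersection is the polygon with vertices (13,10), (13,9.8), (12.333,9), (8,9), (8,10).
By the shoelace formula its area is 4.73.

4.73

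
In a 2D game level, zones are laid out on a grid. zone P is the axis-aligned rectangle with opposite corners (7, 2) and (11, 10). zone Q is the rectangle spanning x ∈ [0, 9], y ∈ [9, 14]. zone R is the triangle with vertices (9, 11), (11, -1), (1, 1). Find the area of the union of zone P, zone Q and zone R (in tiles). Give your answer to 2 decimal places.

110.83

By inclusion–exclusion:
Individual areas: |zone P| = 32, |zone Q| = 45, |zone R| = 58.
|zone P∩zone Q|: x∈[7,9], y∈[9,10] → 2·1 = 2.
|zone P∩zone R| = 21.7667.
|zone Q∩zone R| = 1.6.
|zone P∩zone Q∩zone R| = 1.2.
|zone P ∪ zone Q ∪ zone R| = 135 − 25.3667 + 1.2 = 110.83.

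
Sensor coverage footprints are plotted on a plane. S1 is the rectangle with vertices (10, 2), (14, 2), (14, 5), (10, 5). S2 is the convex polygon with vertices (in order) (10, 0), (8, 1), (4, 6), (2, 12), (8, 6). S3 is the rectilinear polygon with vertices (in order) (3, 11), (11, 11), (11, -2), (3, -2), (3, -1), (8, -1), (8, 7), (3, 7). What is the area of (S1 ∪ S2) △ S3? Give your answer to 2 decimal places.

72.33

|S1 ∪ S2| = 39.
|(S1 ∪ S2) ∩ S3| = 15.3333.
|(S1 ∪ S2) △ S3| = 39 + 64 − 30.6667 = 72.33.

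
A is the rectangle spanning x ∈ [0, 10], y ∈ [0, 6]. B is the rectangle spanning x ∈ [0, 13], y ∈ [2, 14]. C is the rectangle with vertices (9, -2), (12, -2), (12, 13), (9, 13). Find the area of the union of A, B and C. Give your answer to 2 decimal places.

186.00

By inclusion–exclusion:
Individual areas: |A| = 60, |B| = 156, |C| = 45.
|A∩B|: x∈[0,10], y∈[2,6] → 10·4 = 40.
|A∩C|: x∈[9,10], y∈[0,6] → 1·6 = 6.
|B∩C|: x∈[9,12], y∈[2,13] → 3·11 = 33.
|A∩B∩C| = 4.
|A ∪ B ∪ C| = 261 − 79 + 4 = 186.00.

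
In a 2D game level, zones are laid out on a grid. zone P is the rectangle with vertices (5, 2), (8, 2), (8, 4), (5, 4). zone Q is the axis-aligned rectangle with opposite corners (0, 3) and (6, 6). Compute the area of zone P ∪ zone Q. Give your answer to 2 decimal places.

By inclusion–exclusion:
Individual areas: |zone P| = 6, |zone Q| = 18.
|zone P∩zone Q|: x∈[5,6], y∈[3,4] → 1·1 = 1.
|zone P ∪ zone Q| = 24 − 1 = 23.00.

23.00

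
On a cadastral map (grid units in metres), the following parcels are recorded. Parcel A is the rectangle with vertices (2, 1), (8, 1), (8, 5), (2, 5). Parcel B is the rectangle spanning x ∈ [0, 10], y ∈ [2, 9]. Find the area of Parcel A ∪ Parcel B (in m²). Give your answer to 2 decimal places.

76.00

By inclusion–exclusion:
Individual areas: |Parcel A| = 24, |Parcel B| = 70.
|Parcel A∩Parcel B|: x∈[2,8], y∈[2,5] → 6·3 = 18.
|Parcel A ∪ Parcel B| = 94 − 18 = 76.00.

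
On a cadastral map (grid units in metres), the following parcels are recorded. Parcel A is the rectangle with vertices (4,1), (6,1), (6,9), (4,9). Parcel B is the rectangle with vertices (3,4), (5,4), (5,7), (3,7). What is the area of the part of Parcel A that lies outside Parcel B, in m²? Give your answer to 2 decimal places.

13.00

|Parcel A∩Parcel B|: x∈[4,5], y∈[4,7] → 1·3 = 3.
|Parcel A| = 16.
|Parcel A ∖ Parcel B| = |Parcel A| − |Parcel A∩Parcel B| = 16 − 3 = 13.00.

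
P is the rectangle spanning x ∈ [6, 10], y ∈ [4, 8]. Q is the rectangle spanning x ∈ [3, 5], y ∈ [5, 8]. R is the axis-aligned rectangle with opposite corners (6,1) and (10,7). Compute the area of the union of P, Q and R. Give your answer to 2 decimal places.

34.00

By inclusion–exclusion:
Individual areas: |P| = 16, |Q| = 6, |R| = 24.
|P∩Q| = 0 (no overlap).
|P∩R|: x∈[6,10], y∈[4,7] → 4·3 = 12.
|Q∩R| = 0 (no overlap).
|P∩Q∩R| = 0.
|P ∪ Q ∪ R| = 46 − 12 + 0 = 34.00.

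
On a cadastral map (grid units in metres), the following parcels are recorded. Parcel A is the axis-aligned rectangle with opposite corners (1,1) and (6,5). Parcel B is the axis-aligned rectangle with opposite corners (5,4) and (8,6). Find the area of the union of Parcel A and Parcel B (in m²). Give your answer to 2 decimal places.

25.00

By inclusion–exclusion:
Individual areas: |Parcel A| = 20, |Parcel B| = 6.
|Parcel A∩Parcel B|: x∈[5,6], y∈[4,5] → 1·1 = 1.
|Parcel A ∪ Parcel B| = 26 − 1 = 25.00.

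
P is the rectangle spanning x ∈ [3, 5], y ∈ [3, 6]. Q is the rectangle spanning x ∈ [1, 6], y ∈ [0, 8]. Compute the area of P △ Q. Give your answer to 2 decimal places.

34.00

|P∩Q|: x∈[3,5], y∈[3,6] → 2·3 = 6.
|P △ Q| = |P| + |Q| − 2·|P∩Q| = 6 + 40 − 12 = 34.00.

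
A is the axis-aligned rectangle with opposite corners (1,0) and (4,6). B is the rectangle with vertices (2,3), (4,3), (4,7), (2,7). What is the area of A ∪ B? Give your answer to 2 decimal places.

By inclusion–exclusion:
Individual areas: |A| = 18, |B| = 8.
|A∩B|: x∈[2,4], y∈[3,6] → 2·3 = 6.
|A ∪ B| = 26 − 6 = 20.00.

20.00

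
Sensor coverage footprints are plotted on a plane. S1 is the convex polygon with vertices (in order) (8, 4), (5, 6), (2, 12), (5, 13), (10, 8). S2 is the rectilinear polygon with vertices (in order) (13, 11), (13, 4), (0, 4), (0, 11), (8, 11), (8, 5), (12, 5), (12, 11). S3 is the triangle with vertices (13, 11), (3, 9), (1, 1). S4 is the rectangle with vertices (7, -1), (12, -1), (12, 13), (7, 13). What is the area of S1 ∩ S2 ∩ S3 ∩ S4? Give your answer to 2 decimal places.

The intersection is the polygon with vertices (8,10), (8,6.833), (7,6), (7,9.8).
By the shoelace formula its area is 3.48.

3.48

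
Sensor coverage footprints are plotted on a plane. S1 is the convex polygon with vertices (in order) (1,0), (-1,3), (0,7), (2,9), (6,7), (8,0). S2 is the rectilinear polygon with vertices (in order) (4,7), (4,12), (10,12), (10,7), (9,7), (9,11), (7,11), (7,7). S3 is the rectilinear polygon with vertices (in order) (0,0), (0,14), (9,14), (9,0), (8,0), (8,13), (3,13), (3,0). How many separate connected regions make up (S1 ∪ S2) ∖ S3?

(S1 ∪ S2) ∖ S3 splits into 3 disjoint pieces (area 2.75, area 45.25, area 5).

3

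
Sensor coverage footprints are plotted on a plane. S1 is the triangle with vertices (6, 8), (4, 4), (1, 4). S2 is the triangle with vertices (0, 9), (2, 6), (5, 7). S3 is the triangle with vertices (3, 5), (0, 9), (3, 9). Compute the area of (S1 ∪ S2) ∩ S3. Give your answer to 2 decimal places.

3.75

|S1 ∪ S2| = 11.4738.
|(S1 ∪ S2) ∩ S3| = 3.75.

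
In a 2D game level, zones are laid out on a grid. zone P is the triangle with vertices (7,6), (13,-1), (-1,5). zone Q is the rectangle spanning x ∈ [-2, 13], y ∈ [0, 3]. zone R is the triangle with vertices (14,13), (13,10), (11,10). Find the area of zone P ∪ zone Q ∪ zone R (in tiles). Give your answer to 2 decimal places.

67.93

By inclusion–exclusion:
Individual areas: |zone P| = 31, |zone Q| = 45, |zone R| = 3.
|zone P∩zone Q| = 11.0714.
|zone P∩zone R| = 0.
|zone Q∩zone R| = 0.
|zone P∩zone Q∩zone R| = 0.
|zone P ∪ zone Q ∪ zone R| = 79 − 11.0714 + 0 = 67.93.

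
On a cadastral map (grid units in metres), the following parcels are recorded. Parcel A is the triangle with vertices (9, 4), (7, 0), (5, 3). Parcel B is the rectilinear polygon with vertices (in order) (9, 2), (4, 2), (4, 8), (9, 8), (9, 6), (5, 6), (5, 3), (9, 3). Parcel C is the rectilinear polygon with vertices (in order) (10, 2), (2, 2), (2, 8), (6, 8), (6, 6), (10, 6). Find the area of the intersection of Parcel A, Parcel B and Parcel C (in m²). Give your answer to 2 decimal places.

2.92

The intersection is the polygon with vertices (5.667,2), (5,3), (8.5,3), (8,2).
By the shoelace formula its area is 2.92.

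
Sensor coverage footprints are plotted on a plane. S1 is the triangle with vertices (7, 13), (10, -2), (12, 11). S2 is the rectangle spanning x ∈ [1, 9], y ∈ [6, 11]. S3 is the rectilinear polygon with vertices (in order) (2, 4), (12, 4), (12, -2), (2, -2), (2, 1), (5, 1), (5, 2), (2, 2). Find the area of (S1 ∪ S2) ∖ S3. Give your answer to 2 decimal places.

62.63

|S1 ∪ S2| = 69.
|(S1 ∪ S2) ∩ S3| = 6.3692.
|(S1 ∪ S2) ∖ S3| = 69 − 6.3692 = 62.63.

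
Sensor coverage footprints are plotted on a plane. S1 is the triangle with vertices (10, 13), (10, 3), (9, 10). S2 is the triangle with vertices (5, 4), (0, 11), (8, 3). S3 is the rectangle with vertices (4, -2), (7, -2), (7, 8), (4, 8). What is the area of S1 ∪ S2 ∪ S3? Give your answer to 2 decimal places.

38.53

By inclusion–exclusion:
Individual areas: |S1| = 5, |S2| = 8, |S3| = 30.
|S1∩S2| = 0.
|S1∩S3| = 0.
|S2∩S3| = 4.4667.
|S1∩S2∩S3| = 0.
|S1 ∪ S2 ∪ S3| = 43 − 4.4667 + 0 = 38.53.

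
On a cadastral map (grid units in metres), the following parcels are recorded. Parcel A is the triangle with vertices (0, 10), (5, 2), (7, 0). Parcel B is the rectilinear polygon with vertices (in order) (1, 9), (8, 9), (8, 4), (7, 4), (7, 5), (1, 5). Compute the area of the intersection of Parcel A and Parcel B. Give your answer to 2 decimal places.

0.85

The intersection is the polygon with vertices (1,8.4), (1,8.571), (3.5,5), (3.125,5).
By the shoelace formula its area is 0.85.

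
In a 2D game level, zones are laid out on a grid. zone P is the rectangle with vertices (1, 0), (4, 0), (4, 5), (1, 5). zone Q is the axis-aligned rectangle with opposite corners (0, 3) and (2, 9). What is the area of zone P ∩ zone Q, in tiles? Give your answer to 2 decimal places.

|zone P∩zone Q|: x∈[1,2], y∈[3,5] → 1·2 = 2.

2.00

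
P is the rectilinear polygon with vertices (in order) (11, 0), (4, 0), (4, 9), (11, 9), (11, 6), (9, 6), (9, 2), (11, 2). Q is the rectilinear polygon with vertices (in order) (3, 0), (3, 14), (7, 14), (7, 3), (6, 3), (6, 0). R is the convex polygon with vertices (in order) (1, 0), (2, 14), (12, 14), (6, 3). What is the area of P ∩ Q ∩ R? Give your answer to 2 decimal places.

18.28

The intersection is the polygon with vertices (4,9), (7,9), (7,4.833), (6,3), (4,1.8).
By the shoelace formula its area is 18.28.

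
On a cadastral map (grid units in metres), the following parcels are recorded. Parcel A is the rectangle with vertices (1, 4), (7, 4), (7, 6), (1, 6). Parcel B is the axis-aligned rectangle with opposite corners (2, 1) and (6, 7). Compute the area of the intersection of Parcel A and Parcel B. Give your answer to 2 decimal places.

|Parcel A∩Parcel B|: x∈[2,6], y∈[4,6] → 4·2 = 8.

8.00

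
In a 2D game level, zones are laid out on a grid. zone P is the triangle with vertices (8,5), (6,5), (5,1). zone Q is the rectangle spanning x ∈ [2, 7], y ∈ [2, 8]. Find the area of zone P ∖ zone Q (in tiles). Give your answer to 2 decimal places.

|zone P| = 4, |zone P∩zone Q| = 3.0833.
|zone P ∖ zone Q| = |zone P| − |zone P∩zone Q| = 4 − 3.0833 = 0.92.

0.92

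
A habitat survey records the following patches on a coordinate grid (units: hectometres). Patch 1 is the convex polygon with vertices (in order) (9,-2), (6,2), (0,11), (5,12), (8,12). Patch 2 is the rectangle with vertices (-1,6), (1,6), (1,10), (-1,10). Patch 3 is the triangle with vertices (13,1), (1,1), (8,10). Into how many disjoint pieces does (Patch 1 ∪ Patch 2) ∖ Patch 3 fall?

2

(Patch 1 ∪ Patch 2) ∖ Patch 3 splits into 2 disjoint pieces (area 39.8627, area 3.0536).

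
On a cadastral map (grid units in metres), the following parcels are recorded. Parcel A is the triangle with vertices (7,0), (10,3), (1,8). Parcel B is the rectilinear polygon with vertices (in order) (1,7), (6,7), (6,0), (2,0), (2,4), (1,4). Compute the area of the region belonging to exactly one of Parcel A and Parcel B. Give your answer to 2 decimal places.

|Parcel A| = 21, |Parcel B| = 31, |Parcel A∩Parcel B| = 9.1972.
|Parcel A △ Parcel B| = |Parcel A| + |Parcel B| − 2·|Parcel A∩Parcel B| = 21 + 31 − 18.3944 = 33.61.

33.61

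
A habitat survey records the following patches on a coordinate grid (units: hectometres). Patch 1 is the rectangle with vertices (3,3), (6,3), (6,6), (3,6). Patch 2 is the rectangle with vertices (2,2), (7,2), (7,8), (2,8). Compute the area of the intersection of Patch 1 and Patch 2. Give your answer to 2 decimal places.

9.00

|Patch 1∩Patch 2|: x∈[3,6], y∈[3,6] → 3·3 = 9.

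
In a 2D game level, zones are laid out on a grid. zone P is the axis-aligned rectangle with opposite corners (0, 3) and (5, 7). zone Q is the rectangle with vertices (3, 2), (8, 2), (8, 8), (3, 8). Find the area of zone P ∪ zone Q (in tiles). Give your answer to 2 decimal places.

42.00

By inclusion–exclusion:
Individual areas: |zone P| = 20, |zone Q| = 30.
|zone P∩zone Q|: x∈[3,5], y∈[3,7] → 2·4 = 8.
|zone P ∪ zone Q| = 50 − 8 = 42.00.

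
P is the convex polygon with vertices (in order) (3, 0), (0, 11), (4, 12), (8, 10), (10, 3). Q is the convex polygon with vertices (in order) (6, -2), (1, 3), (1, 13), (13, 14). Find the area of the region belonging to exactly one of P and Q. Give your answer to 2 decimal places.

|P| = 76, |Q| = 117.5, |P∩Q| = 70.3665.
|P △ Q| = |P| + |Q| − 2·|P∩Q| = 76 + 117.5 − 140.7331 = 52.77.

52.77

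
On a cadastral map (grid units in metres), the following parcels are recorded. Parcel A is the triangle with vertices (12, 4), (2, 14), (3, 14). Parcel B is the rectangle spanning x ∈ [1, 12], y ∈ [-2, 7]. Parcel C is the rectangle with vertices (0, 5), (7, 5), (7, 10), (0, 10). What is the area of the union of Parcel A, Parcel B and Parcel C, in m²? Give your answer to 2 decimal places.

126.14

By inclusion–exclusion:
Individual areas: |Parcel A| = 5, |Parcel B| = 99, |Parcel C| = 35.
|Parcel A∩Parcel B| = 0.45.
|Parcel A∩Parcel C| = 0.4111.
|Parcel B∩Parcel C|: x∈[1,7], y∈[5,7] → 6·2 = 12.
|Parcel A∩Parcel B∩Parcel C| = 0.
|Parcel A ∪ Parcel B ∪ Parcel C| = 139 − 12.8611 + 0 = 126.14.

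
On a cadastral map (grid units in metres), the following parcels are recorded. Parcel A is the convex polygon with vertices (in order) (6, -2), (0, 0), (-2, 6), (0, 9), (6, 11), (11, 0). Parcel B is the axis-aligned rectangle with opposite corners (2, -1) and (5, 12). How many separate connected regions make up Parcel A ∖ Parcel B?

Parcel A ∖ Parcel B splits into 2 disjoint pieces (area 45.8333, area 28.3333).

2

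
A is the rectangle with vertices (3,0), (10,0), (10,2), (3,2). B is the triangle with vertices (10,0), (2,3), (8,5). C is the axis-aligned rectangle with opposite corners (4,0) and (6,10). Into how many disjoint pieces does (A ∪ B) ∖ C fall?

3

(A ∪ B) ∖ C splits into 3 disjoint pieces (area 15.1333, area 2, area 1.4167).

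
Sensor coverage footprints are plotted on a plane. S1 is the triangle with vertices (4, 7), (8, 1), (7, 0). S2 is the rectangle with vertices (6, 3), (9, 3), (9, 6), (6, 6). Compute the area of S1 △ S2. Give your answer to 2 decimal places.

|S1| = 5, |S2| = 9, |S1∩S2| = 0.3333.
|S1 △ S2| = |S1| + |S2| − 2·|S1∩S2| = 5 + 9 − 0.6667 = 13.33.

13.33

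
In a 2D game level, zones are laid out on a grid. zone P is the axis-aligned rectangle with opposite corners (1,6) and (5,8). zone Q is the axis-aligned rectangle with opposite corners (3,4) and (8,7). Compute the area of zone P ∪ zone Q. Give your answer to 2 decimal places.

21.00

By inclusion–exclusion:
Individual areas: |zone P| = 8, |zone Q| = 15.
|zone P∩zone Q|: x∈[3,5], y∈[6,7] → 2·1 = 2.
|zone P ∪ zone Q| = 23 − 2 = 21.00.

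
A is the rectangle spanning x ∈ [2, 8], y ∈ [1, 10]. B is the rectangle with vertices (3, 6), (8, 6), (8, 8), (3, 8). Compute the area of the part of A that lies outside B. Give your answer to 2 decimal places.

44.00

|A∩B|: x∈[3,8], y∈[6,8] → 5·2 = 10.
|A| = 54.
|A ∖ B| = |A| − |A∩B| = 54 − 10 = 44.00.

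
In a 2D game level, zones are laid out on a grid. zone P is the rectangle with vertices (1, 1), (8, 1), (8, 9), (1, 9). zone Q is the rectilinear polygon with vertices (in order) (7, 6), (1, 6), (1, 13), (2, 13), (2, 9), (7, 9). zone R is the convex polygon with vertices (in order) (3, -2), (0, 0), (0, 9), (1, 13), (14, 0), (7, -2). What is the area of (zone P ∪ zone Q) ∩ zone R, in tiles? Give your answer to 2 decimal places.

|zone P ∪ zone Q| = 60.
|(zone P ∪ zone Q) ∩ zone R| = 55.00.

55.00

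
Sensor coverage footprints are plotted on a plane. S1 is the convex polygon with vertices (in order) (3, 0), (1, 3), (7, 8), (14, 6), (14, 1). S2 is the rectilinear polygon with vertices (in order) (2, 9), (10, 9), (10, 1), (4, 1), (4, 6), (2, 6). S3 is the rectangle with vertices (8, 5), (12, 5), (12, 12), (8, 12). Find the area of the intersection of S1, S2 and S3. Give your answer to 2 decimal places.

4.86

The intersection is the polygon with vertices (10,7.143), (10,5), (8,5), (8,7.714).
By the shoelace formula its area is 4.86.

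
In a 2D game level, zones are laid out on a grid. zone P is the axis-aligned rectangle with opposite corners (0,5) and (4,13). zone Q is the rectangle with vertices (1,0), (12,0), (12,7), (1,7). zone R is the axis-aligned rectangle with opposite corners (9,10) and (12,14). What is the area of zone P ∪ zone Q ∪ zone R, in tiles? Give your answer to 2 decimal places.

By inclusion–exclusion:
Individual areas: |zone P| = 32, |zone Q| = 77, |zone R| = 12.
|zone P∩zone Q|: x∈[1,4], y∈[5,7] → 3·2 = 6.
|zone P∩zone R| = 0 (no overlap).
|zone Q∩zone R| = 0 (no overlap).
|zone P∩zone Q∩zone R| = 0.
|zone P ∪ zone Q ∪ zone R| = 121 − 6 + 0 = 115.00.

115.00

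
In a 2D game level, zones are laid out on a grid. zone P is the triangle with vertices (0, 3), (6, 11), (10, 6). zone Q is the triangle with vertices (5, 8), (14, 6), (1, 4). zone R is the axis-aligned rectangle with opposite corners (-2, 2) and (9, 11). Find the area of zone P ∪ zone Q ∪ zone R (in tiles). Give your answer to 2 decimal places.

By inclusion–exclusion:
Individual areas: |zone P| = 31, |zone Q| = 22, |zone R| = 99.
|zone P∩zone Q| = 17.3115.
|zone P∩zone R| = 30.225.
|zone Q∩zone R| = 17.2991.
|zone P∩zone Q∩zone R| = 16.5459.
|zone P ∪ zone Q ∪ zone R| = 152 − 64.8357 + 16.5459 = 103.71.

103.71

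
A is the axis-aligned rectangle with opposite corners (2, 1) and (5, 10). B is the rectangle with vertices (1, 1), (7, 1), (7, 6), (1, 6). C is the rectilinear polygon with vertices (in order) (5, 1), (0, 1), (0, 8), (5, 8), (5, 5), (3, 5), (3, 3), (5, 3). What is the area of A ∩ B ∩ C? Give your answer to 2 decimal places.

11.00

The intersection is the polygon with vertices (2,1), (2,6), (5,6), (5,5), (3,5), (3,3), (5,3), (5,1).
By the shoelace formula its area is 11.00.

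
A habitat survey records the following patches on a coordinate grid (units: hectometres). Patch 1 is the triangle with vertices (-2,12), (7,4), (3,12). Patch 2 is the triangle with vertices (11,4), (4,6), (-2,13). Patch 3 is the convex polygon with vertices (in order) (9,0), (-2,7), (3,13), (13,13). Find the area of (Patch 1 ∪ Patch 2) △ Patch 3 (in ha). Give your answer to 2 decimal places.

|Patch 1 ∪ Patch 2| = 27.266.
|(Patch 1 ∪ Patch 2) ∩ Patch 3| = 22.4486.
|(Patch 1 ∪ Patch 2) △ Patch 3| = 27.266 + 115.5 − 44.8971 = 97.87.

97.87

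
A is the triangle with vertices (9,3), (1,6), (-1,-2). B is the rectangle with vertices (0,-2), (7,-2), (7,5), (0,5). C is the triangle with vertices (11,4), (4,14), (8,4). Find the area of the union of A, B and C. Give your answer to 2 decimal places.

By inclusion–exclusion:
Individual areas: |A| = 35, |B| = 49, |C| = 15.
|A∩B| = 30.0417.
|A∩C| = 0.
|B∩C| = 0.
|A∩B∩C| = 0.
|A ∪ B ∪ C| = 99 − 30.0417 + 0 = 68.96.

68.96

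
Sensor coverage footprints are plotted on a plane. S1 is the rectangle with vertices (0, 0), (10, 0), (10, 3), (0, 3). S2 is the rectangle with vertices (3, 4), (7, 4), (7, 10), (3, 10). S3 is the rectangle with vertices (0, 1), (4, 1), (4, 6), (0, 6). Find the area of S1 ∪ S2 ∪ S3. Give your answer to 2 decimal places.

64.00

By inclusion–exclusion:
Individual areas: |S1| = 30, |S2| = 24, |S3| = 20.
|S1∩S2| = 0 (no overlap).
|S1∩S3|: x∈[0,4], y∈[1,3] → 4·2 = 8.
|S2∩S3|: x∈[3,4], y∈[4,6] → 1·2 = 2.
|S1∩S2∩S3| = 0.
|S1 ∪ S2 ∪ S3| = 74 − 10 + 0 = 64.00.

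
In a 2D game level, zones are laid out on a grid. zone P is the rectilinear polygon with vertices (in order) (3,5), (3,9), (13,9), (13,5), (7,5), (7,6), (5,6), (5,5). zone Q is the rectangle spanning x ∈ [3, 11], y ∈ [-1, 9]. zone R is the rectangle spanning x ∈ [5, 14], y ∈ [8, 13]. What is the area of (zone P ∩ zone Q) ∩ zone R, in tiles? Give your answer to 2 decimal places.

The region (zone P ∩ zone Q) ∩ zone R is the polygon with vertices (11,9), (11,8), (5,8), (5,9).
By the shoelace formula its area is 6.00.

6.00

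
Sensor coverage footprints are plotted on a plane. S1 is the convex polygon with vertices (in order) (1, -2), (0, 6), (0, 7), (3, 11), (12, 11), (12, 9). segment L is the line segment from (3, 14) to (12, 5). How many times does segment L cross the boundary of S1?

2

The segment meets the boundary at (10,7), (6,11).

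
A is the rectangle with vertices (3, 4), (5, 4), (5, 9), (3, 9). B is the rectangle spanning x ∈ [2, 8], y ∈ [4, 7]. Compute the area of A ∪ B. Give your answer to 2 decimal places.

By inclusion–exclusion:
Individual areas: |A| = 10, |B| = 18.
|A∩B|: x∈[3,5], y∈[4,7] → 2·3 = 6.
|A ∪ B| = 28 − 6 = 22.00.

22.00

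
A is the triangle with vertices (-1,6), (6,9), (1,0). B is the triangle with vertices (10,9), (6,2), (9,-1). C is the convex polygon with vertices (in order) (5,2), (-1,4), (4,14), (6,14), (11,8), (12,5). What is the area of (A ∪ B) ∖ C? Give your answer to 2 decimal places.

|A ∪ B| = 40.5.
|(A ∪ B) ∩ C| = 26.134.
|(A ∪ B) ∖ C| = 40.5 − 26.134 = 14.37.

14.37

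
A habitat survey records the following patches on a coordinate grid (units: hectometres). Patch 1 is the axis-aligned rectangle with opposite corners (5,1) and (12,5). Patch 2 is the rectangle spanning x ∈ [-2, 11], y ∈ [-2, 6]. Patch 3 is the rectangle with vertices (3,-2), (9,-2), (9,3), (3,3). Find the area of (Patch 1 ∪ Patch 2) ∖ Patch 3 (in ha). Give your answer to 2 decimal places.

|Patch 1 ∪ Patch 2| = 108.
|(Patch 1 ∪ Patch 2) ∩ Patch 3| = 30.
|(Patch 1 ∪ Patch 2) ∖ Patch 3| = 108 − 30 = 78.00.

78.00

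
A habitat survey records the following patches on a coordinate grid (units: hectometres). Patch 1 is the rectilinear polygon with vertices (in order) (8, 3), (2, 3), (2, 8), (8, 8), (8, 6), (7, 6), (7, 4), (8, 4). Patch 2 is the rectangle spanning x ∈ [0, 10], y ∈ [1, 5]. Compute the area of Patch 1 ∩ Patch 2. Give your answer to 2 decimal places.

11.00

The intersection is the polygon with vertices (2,3), (2,5), (7,5), (7,4), (8,4), (8,3).
By the shoelace formula its area is 11.00.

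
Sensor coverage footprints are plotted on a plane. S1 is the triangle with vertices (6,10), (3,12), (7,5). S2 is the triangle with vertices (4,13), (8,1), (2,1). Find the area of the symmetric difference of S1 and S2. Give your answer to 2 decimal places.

37.08

|S1| = 6.5, |S2| = 36, |S1∩S2| = 2.7093.
|S1 △ S2| = |S1| + |S2| − 2·|S1∩S2| = 6.5 + 36 − 5.4187 = 37.08.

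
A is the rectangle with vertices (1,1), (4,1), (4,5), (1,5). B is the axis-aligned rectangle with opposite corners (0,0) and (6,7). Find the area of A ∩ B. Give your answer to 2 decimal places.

12.00

|A∩B|: x∈[1,4], y∈[1,5] → 3·4 = 12.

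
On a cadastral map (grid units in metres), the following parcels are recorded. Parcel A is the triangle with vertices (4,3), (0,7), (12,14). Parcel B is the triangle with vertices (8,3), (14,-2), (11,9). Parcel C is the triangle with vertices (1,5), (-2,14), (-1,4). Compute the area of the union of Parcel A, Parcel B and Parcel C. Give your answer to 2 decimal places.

73.89

By inclusion–exclusion:
Individual areas: |Parcel A| = 38, |Parcel B| = 25.5, |Parcel C| = 10.5.
|Parcel A∩Parcel B| = 0.
|Parcel A∩Parcel C| = 0.1105.
|Parcel B∩Parcel C| = 0.
|Parcel A∩Parcel B∩Parcel C| = 0.
|Parcel A ∪ Parcel B ∪ Parcel C| = 74 − 0.1105 + 0 = 73.89.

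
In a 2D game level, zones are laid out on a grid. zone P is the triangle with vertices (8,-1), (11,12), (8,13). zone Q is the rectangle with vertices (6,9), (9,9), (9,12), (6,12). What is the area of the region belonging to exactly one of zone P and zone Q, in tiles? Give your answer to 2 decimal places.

24.00

|zone P| = 21, |zone Q| = 9, |zone P∩zone Q| = 3.
|zone P △ zone Q| = |zone P| + |zone Q| − 2·|zone P∩zone Q| = 21 + 9 − 6 = 24.00.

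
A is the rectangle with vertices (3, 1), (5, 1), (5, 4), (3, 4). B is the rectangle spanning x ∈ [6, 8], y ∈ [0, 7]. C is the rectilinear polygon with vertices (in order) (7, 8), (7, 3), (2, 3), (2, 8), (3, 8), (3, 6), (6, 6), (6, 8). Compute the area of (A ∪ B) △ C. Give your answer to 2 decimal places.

|A ∪ B| = 20.
|(A ∪ B) ∩ C| = 6.
|(A ∪ B) △ C| = 20 + 19 − 12 = 27.00.

27.00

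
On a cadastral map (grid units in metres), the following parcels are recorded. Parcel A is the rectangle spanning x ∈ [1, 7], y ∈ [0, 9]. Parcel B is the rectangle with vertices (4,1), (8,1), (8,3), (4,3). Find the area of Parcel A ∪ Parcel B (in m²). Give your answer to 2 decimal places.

By inclusion–exclusion:
Individual areas: |Parcel A| = 54, |Parcel B| = 8.
|Parcel A∩Parcel B|: x∈[4,7], y∈[1,3] → 3·2 = 6.
|Parcel A ∪ Parcel B| = 62 − 6 = 56.00.

56.00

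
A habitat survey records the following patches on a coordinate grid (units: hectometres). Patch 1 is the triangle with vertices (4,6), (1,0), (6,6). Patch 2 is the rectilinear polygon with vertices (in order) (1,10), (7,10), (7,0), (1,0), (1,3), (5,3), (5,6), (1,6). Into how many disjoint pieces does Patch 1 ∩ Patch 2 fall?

Patch 1 ∩ Patch 2 splits into 2 disjoint pieces (area 1.5, area 0.6).

2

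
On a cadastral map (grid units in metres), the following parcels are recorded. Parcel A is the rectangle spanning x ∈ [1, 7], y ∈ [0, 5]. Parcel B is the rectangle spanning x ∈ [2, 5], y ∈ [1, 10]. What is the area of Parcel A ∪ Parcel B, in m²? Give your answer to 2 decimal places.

By inclusion–exclusion:
Individual areas: |Parcel A| = 30, |Parcel B| = 27.
|Parcel A∩Parcel B|: x∈[2,5], y∈[1,5] → 3·4 = 12.
|Parcel A ∪ Parcel B| = 57 − 12 = 45.00.

45.00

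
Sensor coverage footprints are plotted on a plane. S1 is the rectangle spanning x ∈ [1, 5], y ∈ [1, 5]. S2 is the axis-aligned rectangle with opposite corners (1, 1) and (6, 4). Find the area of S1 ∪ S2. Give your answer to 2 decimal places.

19.00

By inclusion–exclusion:
Individual areas: |S1| = 16, |S2| = 15.
|S1∩S2|: x∈[1,5], y∈[1,4] → 4·3 = 12.
|S1 ∪ S2| = 31 − 12 = 19.00.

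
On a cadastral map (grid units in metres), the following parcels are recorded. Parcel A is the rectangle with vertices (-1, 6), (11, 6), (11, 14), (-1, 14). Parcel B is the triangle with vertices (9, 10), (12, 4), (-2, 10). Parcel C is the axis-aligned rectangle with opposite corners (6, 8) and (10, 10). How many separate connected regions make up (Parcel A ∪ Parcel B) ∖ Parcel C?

(Parcel A ∪ Parcel B) ∖ Parcel C is a single connected region.

1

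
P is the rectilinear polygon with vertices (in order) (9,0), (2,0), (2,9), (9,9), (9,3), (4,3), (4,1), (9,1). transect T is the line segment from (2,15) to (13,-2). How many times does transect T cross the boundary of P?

The segment meets the boundary at (9,4.182), (5.882,9).

2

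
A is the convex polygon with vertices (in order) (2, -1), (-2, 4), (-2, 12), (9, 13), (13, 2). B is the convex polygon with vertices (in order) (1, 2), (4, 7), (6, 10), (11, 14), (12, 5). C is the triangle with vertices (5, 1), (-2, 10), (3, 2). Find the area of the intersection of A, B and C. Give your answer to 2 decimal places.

The intersection is the polygon with vertices (2.709,2.466), (1.98,3.633), (2.403,4.339), (3.658,2.725).
By the shoelace formula its area is 1.43.

1.43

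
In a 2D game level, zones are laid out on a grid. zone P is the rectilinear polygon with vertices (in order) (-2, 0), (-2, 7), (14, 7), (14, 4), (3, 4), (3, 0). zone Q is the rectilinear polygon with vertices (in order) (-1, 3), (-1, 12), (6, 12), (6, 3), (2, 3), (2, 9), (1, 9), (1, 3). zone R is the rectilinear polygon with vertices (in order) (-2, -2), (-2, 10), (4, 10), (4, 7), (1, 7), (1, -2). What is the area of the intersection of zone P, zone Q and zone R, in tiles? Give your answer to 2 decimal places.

8.00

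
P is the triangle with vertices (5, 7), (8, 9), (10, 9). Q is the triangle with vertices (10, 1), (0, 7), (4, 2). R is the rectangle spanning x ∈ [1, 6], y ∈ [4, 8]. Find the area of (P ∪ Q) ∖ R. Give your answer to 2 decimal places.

11.29

|P ∪ Q| = 15.
|(P ∪ Q) ∩ R| = 3.7083.
|(P ∪ Q) ∖ R| = 15 − 3.7083 = 11.29.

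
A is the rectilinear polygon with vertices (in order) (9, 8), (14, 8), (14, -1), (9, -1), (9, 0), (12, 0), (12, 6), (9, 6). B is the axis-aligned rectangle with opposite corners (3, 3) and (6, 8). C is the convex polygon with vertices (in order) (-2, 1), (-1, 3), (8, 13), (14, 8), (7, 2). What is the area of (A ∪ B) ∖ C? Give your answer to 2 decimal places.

19.47

|A ∪ B| = 42.
|(A ∪ B) ∩ C| = 22.5278.
|(A ∪ B) ∖ C| = 42 − 22.5278 = 19.47.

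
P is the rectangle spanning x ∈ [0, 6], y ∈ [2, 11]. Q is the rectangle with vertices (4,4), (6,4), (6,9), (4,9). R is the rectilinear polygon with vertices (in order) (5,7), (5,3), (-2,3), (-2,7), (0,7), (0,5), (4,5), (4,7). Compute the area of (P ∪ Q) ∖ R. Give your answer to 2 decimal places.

|P ∪ Q| = 54.
|(P ∪ Q) ∩ R| = 12.
|(P ∪ Q) ∖ R| = 54 − 12 = 42.00.

42.00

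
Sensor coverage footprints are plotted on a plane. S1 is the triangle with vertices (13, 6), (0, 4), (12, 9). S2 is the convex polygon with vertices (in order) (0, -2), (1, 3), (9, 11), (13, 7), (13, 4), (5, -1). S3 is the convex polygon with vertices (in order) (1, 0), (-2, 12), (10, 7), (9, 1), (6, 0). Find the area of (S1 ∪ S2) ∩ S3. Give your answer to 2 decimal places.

|S1 ∪ S2| = 89.6679.
|(S1 ∪ S2) ∩ S3| = 54.29.

54.29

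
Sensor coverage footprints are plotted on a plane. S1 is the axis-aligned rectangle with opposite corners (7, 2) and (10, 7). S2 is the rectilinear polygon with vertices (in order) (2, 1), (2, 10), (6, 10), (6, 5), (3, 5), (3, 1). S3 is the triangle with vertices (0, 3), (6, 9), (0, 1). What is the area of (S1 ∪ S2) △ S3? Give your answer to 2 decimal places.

|S1 ∪ S2| = 39.
|(S1 ∪ S2) ∩ S3| = 2.6667.
|(S1 ∪ S2) △ S3| = 39 + 6 − 5.3333 = 39.67.

39.67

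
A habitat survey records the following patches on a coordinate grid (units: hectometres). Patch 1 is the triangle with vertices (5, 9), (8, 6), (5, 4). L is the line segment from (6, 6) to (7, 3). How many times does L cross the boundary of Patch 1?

The segment meets the boundary at (6.364,4.909).

1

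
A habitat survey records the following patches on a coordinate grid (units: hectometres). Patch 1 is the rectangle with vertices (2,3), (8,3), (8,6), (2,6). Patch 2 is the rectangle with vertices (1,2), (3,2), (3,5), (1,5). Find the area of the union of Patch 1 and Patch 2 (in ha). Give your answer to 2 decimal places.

By inclusion–exclusion:
Individual areas: |Patch 1| = 18, |Patch 2| = 6.
|Patch 1∩Patch 2|: x∈[2,3], y∈[3,5] → 1·2 = 2.
|Patch 1 ∪ Patch 2| = 24 − 2 = 22.00.

22.00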